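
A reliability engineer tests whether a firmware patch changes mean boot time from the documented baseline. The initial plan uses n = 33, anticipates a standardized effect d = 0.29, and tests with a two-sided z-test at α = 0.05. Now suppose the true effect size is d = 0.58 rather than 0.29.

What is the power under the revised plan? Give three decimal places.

Power ≈ 0.915

With d = 0.58: δ = d·√n = 0.58 × √33 = 3.3318. Critical value z_{0.025} = 1.960.
Revised power = Φ(δ − 1.960) + Φ(−δ − 1.960) = Φ(1.372) + Φ(-5.292) = 0.9149 + 0.0000 = 0.9150.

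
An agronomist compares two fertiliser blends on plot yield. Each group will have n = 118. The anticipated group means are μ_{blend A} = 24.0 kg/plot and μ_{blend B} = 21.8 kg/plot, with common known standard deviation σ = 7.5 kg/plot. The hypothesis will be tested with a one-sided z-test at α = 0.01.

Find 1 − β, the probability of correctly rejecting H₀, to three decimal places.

Standardized effect: d = |μ_{blend A} − μ_{blend B}| / σ = |24.0 − 21.8| / 7.5 = 0.2933
Noncentrality parameter: δ = d·√(n/2) = 0.2933 × √(118/2) = 2.2531
One-sided α = 0.01 → critical value z_{0.01} = 2.326.
Power = Φ(δ − 2.326) = Φ(-0.073) = 0.4708.

Power ≈ 0.471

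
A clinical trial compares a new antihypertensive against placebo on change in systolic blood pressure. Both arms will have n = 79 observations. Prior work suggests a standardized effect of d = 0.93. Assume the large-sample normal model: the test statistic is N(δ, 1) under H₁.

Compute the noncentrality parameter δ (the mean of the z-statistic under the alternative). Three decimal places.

δ ≈ 5.845

The noncentrality parameter scales effect size by the design's sample-size factor: δ = d·√(n/2) = 0.93 × √(79/2) = 5.8450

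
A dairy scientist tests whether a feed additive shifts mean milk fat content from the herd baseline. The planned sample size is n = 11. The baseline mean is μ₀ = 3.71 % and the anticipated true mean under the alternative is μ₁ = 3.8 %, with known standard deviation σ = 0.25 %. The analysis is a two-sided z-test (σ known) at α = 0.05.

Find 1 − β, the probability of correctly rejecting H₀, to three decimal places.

Standardized effect: d = |μ₁ − μ₀| / σ = |3.8 − 3.71| / 0.25 = 0.3600
Noncentrality parameter: δ = d·√n = 0.3600 × √11 = 1.1940
Critical value for a two-sided test at α = 0.05: z_{α/2} = 1.960.
Power = Φ(δ − 1.960) + Φ(−δ − 1.960) = Φ(-0.766) + Φ(-3.154) = 0.2218 + 0.0008 = 0.2226.

Power ≈ 0.223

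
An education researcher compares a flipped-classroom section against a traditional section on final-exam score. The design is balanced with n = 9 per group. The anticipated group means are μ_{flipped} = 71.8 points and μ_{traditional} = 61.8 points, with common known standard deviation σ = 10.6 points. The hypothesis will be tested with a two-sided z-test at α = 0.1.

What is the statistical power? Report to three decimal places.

Power ≈ 0.639

Standardized effect: d = |μ_{flipped} − μ_{traditional}| / σ = |71.8 − 61.8| / 10.6 = 0.9434
Noncentrality parameter: δ = d·√(n/2) = 0.9434 × √(9/2) = 2.0012
Two-sided α = 0.1 → critical value z_{0.05} = 1.645.
Power = Φ(δ − 1.645) + Φ(−δ − 1.645) = Φ(0.356) + Φ(-3.646) = 0.6392 + 0.0001 = 0.6394.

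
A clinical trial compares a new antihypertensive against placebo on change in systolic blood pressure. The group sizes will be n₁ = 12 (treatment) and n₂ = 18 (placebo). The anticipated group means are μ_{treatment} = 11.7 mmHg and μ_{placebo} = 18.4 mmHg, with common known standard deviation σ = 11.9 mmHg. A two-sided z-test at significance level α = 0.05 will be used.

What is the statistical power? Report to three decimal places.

Standardized effect: d = |μ_{treatment} − μ_{placebo}| / σ = |11.7 − 18.4| / 11.9 = 0.5630
Noncentrality parameter: δ = d / √(1/n₁ + 1/n₂) = 0.5630 / √(1/12 + 1/18) = 1.5108
Critical value for a two-sided test at α = 0.05: z_{α/2} = 1.960.
Power = Φ(δ − 1.960) + Φ(−δ − 1.960) = Φ(-0.449) + Φ(-3.471) = 0.3266 + 0.0003 = 0.3269.

Power ≈ 0.327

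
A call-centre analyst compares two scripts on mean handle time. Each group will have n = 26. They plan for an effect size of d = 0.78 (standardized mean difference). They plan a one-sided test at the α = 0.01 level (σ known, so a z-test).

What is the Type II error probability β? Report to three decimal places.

Noncentrality parameter: δ = d·√(n/2) = 0.78 × √(26/2) = 2.8123
Critical value for a one-sided test at α = 0.01: z_α = 2.326.
Power = Φ(δ − 2.326) = Φ(0.486) = 0.6865.
Type II error: β = 1 − power = 1 − 0.6865 = 0.3135.

β ≈ 0.313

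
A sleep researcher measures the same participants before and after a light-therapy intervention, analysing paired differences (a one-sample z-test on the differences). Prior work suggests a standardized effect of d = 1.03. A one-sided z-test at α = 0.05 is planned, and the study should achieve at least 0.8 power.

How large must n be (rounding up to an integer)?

For power 0.8 need Φ(δ − z_{0.05}) = 0.8, so δ = z_{0.05} + z_{0.20} = 1.645 + 0.842 = 2.486.
δ = d·√n ⇒ n = (δ/d)² = (2.486 / 1.03)² = 5.83.
Round up to the next whole unit.

n = 6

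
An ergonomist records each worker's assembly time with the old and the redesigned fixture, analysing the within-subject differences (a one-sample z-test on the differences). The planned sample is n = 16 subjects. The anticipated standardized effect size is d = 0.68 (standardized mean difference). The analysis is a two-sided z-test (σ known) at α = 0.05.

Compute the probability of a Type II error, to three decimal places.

β ≈ 0.224

Noncentrality parameter: δ = d·√n = 0.68 × √16 = 2.7200
Two-sided α = 0.05 → critical value z_{0.025} = 1.960.
Power = Φ(δ − 1.960) + Φ(−δ − 1.960) = Φ(0.760) + Φ(-4.680) = 0.7764 + 0.0000 = 0.7764.
Type II error: β = 1 − power = 1 − 0.7764 = 0.2236.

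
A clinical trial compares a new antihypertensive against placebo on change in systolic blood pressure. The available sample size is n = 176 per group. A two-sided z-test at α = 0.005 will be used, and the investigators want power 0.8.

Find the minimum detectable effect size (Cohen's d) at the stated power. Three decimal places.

d ≈ 0.389

Need Φ(δ − 2.807) = 0.8, so δ = 2.807 + 0.842 = 3.649.
(The second rejection-region term Φ(−δ − z_{α/2}) is negligible and dropped.)
δ = d·√(n/2) ⇒ d = δ/√(n/2) = 3.649/√(176/2) = 0.3889.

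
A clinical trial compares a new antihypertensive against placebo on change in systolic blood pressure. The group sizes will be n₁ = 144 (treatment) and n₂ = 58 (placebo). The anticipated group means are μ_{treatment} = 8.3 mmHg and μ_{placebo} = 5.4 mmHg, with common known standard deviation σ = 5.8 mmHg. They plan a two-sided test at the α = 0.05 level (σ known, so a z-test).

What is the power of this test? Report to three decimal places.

Power ≈ 0.895

Standardized effect: d = |μ_{treatment} − μ_{placebo}| / σ = |8.3 − 5.4| / 5.8 = 0.5000
Noncentrality parameter: δ = d / √(1/n₁ + 1/n₂) = 0.5000 / √(1/144 + 1/58) = 3.2151
Critical value for a two-sided test at α = 0.05: z_{α/2} = 1.960.
Power = Φ(δ − 1.960) + Φ(−δ − 1.960) = Φ(1.255) + Φ(-5.175) = 0.8953 + 0.0000 = 0.8953.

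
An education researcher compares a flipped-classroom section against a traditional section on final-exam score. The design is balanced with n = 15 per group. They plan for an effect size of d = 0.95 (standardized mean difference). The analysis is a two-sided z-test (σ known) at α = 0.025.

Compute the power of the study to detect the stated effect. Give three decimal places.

Noncentrality parameter: δ = d·√(n/2) = 0.95 × √(15/2) = 2.6017
Two-sided α = 0.025 → critical value z_{0.0125} = 2.241.
Power = Φ(δ − 2.241) + Φ(−δ − 2.241) = Φ(0.360) + Φ(-4.843) = 0.6407 + 0.0000 = 0.6407.

Power ≈ 0.641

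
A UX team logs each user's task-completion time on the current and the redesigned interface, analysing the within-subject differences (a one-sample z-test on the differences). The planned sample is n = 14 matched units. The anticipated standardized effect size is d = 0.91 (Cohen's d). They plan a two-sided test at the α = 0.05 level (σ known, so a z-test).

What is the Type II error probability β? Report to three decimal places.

β ≈ 0.074

Noncentrality parameter: δ = d·√n = 0.91 × √14 = 3.4049
Critical value for a two-sided test at α = 0.05: z_{α/2} = 1.960.
Power = Φ(δ − 1.960) + Φ(−δ − 1.960) = Φ(1.445) + Φ(-5.365) = 0.9258 + 0.0000 = 0.9258.
Type II error: β = 1 − power = 1 − 0.9258 = 0.0742.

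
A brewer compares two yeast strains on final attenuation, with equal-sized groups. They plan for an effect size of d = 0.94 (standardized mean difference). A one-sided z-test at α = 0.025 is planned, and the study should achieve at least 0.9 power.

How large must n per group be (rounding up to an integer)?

Set Φ(δ − 1.960) = 0.9; then δ − 1.960 = Φ⁻¹(0.9) = 1.282, giving δ = 3.242.
δ = d·√(n/2) ⇒ n = 2(δ/d)² = 2 × (3.242 / 0.94)² = 23.78.
Round up to the next whole unit.

n = 24 per group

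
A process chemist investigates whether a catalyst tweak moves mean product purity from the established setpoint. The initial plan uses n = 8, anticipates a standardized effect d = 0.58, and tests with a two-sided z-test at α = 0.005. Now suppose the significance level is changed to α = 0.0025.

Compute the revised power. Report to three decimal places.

Power ≈ 0.083

δ = d·√n = 0.58 × √8 = 1.6405 (unchanged). New critical value: z_{0.0013} = 3.023.
Revised power = Φ(δ − 3.023) + Φ(−δ − 3.023) = Φ(-1.383) + Φ(-4.664) = 0.0834 + 0.0000 = 0.0834.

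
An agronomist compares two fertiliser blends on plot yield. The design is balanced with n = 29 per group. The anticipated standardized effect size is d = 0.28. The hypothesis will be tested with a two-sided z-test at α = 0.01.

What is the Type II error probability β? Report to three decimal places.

β ≈ 0.934

Noncentrality parameter: δ = d·√(n/2) = 0.28 × √(29/2) = 1.0662
Critical value for a two-sided test at α = 0.01: z_{α/2} = 2.576.
Power = Φ(δ − 2.576) + Φ(−δ − 2.576) = Φ(-1.510) + Φ(-3.642) = 0.0656 + 0.0001 = 0.0657.
Type II error: β = 1 − power = 1 − 0.0657 = 0.9343.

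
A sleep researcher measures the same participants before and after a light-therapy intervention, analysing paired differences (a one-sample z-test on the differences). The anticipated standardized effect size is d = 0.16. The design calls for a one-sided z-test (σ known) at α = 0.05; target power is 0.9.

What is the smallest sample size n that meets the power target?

Set Φ(δ − 1.645) = 0.9; then δ − 1.645 = Φ⁻¹(0.9) = 1.282, giving δ = 2.926.
δ = d·√n ⇒ n = (δ/d)² = (2.926 / 0.16)² = 334.53.
Rounding up, n = 335.

n = 335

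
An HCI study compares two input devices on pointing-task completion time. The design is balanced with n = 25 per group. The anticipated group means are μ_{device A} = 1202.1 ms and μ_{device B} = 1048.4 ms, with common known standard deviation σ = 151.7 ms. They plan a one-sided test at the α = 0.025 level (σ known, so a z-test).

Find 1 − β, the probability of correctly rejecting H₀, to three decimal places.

Power ≈ 0.948

Standardized effect: d = |μ_{device A} − μ_{device B}| / σ = |1202.1 − 1048.4| / 151.7 = 1.0132
Noncentrality parameter: δ = d·√(n/2) = 1.0132 × √(25/2) = 3.5821
One-sided α = 0.025 → critical value z_{0.025} = 1.960.
Power = Φ(δ − 1.960) = Φ(1.622) = 0.9476.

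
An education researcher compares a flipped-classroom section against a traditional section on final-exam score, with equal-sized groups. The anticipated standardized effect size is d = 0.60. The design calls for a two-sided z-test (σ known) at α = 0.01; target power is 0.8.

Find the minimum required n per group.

Set Φ(δ − 2.576) = 0.8; then δ − 2.576 = Φ⁻¹(0.8) = 0.842, giving δ = 3.417.
(For δ > 0 the lower-tail rejection region contributes negligibly to power, so the one-term inversion is standard.)
δ = d·√(n/2) ⇒ n = 2(δ/d)² = 2 × (3.417 / 0.60)² = 64.88.
Rounding up, n = 65 per group.

n = 65 per group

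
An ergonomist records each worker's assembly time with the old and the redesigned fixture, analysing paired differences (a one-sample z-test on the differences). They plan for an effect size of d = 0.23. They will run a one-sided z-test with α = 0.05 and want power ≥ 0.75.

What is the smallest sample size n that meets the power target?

For power 0.75 need Φ(δ − z_{0.05}) = 0.75, so δ = z_{0.05} + z_{0.25} = 1.645 + 0.674 = 2.319.
δ = d·√n ⇒ n = (δ/d)² = (2.319 / 0.23)² = 101.69.
Rounding up, n = 102.

n = 102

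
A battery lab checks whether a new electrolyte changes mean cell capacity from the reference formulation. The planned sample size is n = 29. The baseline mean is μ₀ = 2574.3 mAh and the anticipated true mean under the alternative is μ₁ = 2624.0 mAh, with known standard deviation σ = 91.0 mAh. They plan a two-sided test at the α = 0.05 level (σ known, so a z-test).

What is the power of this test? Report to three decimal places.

Power ≈ 0.837

Standardized effect: d = |μ₁ − μ₀| / σ = |2624.0 − 2574.3| / 91.0 = 0.5462
Noncentrality parameter: δ = d·√n = 0.5462 × √29 = 2.9411
Critical value for a two-sided test at α = 0.05: z_{α/2} = 1.960.
Power = Φ(δ − 1.960) + Φ(−δ − 1.960) = Φ(0.981) + Φ(-4.901) = 0.8367 + 0.0000 = 0.8367.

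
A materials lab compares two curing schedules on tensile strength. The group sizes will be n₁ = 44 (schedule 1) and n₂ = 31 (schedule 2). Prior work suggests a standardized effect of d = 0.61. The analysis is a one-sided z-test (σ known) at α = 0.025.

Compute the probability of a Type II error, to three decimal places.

Noncentrality parameter: δ = d / √(1/n₁ + 1/n₂) = 0.61 / √(1/44 + 1/31) = 2.6014
One-sided α = 0.025 → critical value z_{0.025} = 1.960.
Power = P(Z > 1.960 − δ) = Φ(0.641) = 0.7394.
Type II error: β = 1 − power = 1 − 0.7394 = 0.2606.

β ≈ 0.261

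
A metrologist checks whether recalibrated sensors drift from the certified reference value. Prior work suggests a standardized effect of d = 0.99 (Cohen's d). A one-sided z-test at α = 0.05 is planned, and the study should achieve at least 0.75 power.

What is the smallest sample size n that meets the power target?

n = 6

For power 0.75 need Φ(δ − z_{0.05}) = 0.75, so δ = z_{0.05} + z_{0.25} = 1.645 + 0.674 = 2.319.
δ = d·√n ⇒ n = (δ/d)² = (2.319 / 0.99)² = 5.49.
Round up to the next whole unit.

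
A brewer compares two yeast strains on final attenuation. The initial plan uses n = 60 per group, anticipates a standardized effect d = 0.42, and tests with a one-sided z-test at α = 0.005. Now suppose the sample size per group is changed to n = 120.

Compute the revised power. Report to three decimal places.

With n = 120 per group: δ = d·√(n/2) = 0.42 × √(120/2) = 3.2533. Critical value z_{0.005} = 2.576.
Revised power = P(Z > 2.576 − δ) = Φ(0.677) = 0.7509.

Power ≈ 0.751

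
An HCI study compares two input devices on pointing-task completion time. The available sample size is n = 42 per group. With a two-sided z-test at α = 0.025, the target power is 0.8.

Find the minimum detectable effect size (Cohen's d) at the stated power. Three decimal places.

Required noncentrality: δ = z_{0.0125} + z_{0.20} = 2.241 + 0.842 = 3.083.
(Lower-tail contribution to power is negligible for δ > 0.)
δ = d·√(n/2) ⇒ d = δ/√(n/2) = 3.083/√(42/2) = 0.6728.

d ≈ 0.673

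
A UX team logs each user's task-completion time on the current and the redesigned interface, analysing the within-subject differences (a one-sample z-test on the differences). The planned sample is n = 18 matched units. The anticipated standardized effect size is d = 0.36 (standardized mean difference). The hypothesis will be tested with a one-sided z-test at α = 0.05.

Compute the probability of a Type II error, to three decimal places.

β ≈ 0.547

Noncentrality parameter: δ = d·√n = 0.36 × √18 = 1.5274
Critical value for a one-sided test at α = 0.05: z_α = 1.645.
Power = Φ(δ − 1.645) = Φ(-0.118) = 0.4532.
Type II error: β = 1 − power = 1 − 0.4532 = 0.5468.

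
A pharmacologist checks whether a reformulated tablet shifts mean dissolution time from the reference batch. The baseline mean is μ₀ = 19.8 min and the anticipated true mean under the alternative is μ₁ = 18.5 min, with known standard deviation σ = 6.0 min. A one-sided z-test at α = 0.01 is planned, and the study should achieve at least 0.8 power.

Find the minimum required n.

Standardized effect: d = |μ₁ − μ₀| / σ = |18.5 − 19.8| / 6.0 = 0.2167
For power 0.8 need Φ(δ − z_{0.01}) = 0.8, so δ = z_{0.01} + z_{0.20} = 2.326 + 0.842 = 3.168.
δ = d·√n ⇒ n = (δ/d)² = (3.168 / 0.2167)² = 213.79.
Rounding up, n = 214.

n = 214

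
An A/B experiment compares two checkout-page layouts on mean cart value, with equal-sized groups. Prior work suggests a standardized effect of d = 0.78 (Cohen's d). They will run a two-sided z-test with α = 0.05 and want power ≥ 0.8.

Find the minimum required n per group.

For power 0.8 need Φ(δ − z_{0.025}) = 0.8, so δ = z_{0.025} + z_{0.20} = 1.960 + 0.842 = 2.802.
(The Φ(−δ − z_{α/2}) term is vanishingly small for δ > 0 and is dropped in the standard sample-size formula.)
δ = d·√(n/2) ⇒ n = 2(δ/d)² = 2 × (2.802 / 0.78)² = 25.80.
Round up to the next whole unit.

n = 26 per group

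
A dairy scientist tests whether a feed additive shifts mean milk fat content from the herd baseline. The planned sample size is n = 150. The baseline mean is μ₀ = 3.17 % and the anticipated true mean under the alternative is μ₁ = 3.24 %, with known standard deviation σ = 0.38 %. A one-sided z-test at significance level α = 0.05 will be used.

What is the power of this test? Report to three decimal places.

Standardized effect: d = |μ₁ − μ₀| / σ = |3.24 − 3.17| / 0.38 = 0.1842
Noncentrality parameter: δ = d·√n = 0.1842 × √150 = 2.2561
Critical value for a one-sided test at α = 0.05: z_α = 1.645.
Power = Φ(δ − 1.645) = Φ(0.611) = 0.7295.

Power ≈ 0.729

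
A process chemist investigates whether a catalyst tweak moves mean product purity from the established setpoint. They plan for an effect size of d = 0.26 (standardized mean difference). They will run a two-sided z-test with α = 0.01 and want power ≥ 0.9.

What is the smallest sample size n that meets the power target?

n = 221

For power 0.9 need Φ(δ − z_{0.005}) = 0.9, so δ = z_{0.005} + z_{0.10} = 2.576 + 1.282 = 3.857.
(Ignoring the negligible lower-tail rejection probability gives the usual closed-form inversion.)
δ = d·√n ⇒ n = (δ/d)² = (3.857 / 0.26)² = 220.11.
Rounding up, n = 221.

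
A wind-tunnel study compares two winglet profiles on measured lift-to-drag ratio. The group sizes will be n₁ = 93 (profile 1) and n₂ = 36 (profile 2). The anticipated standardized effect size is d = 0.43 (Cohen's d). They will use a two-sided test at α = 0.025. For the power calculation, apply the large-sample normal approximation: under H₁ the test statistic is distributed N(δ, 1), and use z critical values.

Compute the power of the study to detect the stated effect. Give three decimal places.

Noncentrality parameter: δ = d / √(1/n₁ + 1/n₂) = 0.43 / √(1/93 + 1/36) = 2.1906
Critical value for a two-sided test at α = 0.025: z_{α/2} = 2.241.
Power = Φ(δ − 2.241) + Φ(−δ − 2.241) = Φ(-0.051) + Φ(-4.432) = 0.4797 + 0.0000 = 0.4798.

Power ≈ 0.480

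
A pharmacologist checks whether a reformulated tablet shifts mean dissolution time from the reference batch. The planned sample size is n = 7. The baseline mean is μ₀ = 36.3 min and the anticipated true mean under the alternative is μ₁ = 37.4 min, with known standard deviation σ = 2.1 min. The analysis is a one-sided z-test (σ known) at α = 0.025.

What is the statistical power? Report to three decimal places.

Standardized effect: d = |μ₁ − μ₀| / σ = |37.4 − 36.3| / 2.1 = 0.5238
Noncentrality parameter: δ = d·√n = 0.5238 × √7 = 1.3859
One-sided α = 0.025 → critical value z_{0.025} = 1.960.
Power = P(Z > 1.960 − δ) = Φ(-0.574) = 0.2830.

Power ≈ 0.283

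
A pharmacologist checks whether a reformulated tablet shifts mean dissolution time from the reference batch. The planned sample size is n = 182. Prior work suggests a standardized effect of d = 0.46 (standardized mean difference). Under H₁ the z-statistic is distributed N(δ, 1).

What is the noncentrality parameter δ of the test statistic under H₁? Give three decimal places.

δ ≈ 6.206

The noncentrality parameter scales effect size by the design's sample-size factor: δ = d·√n = 0.46 × √182 = 6.2057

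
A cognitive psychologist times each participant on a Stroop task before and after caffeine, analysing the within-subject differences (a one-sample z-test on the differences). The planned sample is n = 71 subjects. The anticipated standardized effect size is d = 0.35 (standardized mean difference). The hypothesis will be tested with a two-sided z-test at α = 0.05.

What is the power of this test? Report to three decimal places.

Noncentrality parameter: δ = d·√n = 0.35 × √71 = 2.9492
Critical value for a two-sided test at α = 0.05: z_{α/2} = 1.960.
Power = Φ(δ − 1.960) + Φ(−δ − 1.960) = Φ(0.989) + Φ(-4.909) = 0.8387 + 0.0000 = 0.8387.

Power ≈ 0.839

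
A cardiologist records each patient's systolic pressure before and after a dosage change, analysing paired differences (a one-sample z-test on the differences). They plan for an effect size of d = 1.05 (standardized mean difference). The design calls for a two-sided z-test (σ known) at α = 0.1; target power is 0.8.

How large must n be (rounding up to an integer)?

n = 6

For power 0.8 need Φ(δ − z_{0.05}) = 0.8, so δ = z_{0.05} + z_{0.20} = 1.645 + 0.842 = 2.486.
(For δ > 0 the lower-tail rejection region contributes negligibly to power, so the one-term inversion is standard.)
δ = d·√n ⇒ n = (δ/d)² = (2.486 / 1.05)² = 5.61.
Rounding up, n = 6.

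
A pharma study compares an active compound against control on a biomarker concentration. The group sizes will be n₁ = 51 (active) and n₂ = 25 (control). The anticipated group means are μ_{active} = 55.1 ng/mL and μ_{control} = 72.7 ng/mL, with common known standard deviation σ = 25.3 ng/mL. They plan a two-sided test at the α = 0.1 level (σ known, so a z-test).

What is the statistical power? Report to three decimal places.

Standardized effect: d = |μ_{active} − μ_{control}| / σ = |55.1 − 72.7| / 25.3 = 0.6957
Noncentrality parameter: δ = d / √(1/n₁ + 1/n₂) = 0.6957 / √(1/51 + 1/25) = 2.8493
Two-sided α = 0.1 → critical value z_{0.05} = 1.645.
Power = Φ(δ − 1.645) + Φ(−δ − 1.645) = Φ(1.204) + Φ(-4.494) = 0.8858 + 0.0000 = 0.8858.

Power ≈ 0.886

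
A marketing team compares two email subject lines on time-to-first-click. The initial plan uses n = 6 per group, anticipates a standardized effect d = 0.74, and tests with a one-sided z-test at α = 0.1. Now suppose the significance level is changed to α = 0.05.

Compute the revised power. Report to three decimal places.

Power ≈ 0.358

δ = d·√(n/2) = 0.74 × √(6/2) = 1.2817 (unchanged). New critical value: z_{0.05} = 1.645.
Revised power = P(Z > 1.645 − δ) = Φ(-0.363) = 0.3583.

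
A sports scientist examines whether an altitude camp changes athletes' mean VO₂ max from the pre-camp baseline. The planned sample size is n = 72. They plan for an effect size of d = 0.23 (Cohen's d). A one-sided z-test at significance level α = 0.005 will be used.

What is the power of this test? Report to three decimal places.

Power ≈ 0.266

Noncentrality parameter: δ = d·√n = 0.23 × √72 = 1.9516
Critical value for a one-sided test at α = 0.005: z_α = 2.576.
Power = Φ(δ − 2.576) = Φ(-0.624) = 0.2662.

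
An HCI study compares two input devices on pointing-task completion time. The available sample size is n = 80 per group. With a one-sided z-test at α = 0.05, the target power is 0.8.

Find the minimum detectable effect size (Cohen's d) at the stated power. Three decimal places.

Required noncentrality: δ = z_{0.05} + z_{0.20} = 1.645 + 0.842 = 2.486.
δ = d·√(n/2) ⇒ d = δ/√(n/2) = 2.486/√(80/2) = 0.3931.

d ≈ 0.393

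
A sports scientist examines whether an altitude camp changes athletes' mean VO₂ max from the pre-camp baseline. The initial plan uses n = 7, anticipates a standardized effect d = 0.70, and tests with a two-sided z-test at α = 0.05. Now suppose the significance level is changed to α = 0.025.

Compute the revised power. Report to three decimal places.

δ = d·√n = 0.70 × √7 = 1.8520 (unchanged). New critical value: z_{0.0125} = 2.241.
Revised power = Φ(δ − 2.241) + Φ(−δ − 2.241) = Φ(-0.389) + Φ(-4.093) = 0.3485 + 0.0000 = 0.3485.

Power ≈ 0.349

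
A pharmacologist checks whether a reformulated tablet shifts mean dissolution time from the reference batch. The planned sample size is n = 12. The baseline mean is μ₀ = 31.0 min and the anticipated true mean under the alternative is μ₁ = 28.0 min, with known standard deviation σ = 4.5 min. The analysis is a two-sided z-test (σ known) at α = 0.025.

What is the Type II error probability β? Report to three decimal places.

β ≈ 0.473

Standardized effect: d = |μ₁ − μ₀| / σ = |28.0 − 31.0| / 4.5 = 0.6667
Noncentrality parameter: δ = d·√n = 0.6667 × √12 = 2.3094
Two-sided α = 0.025 → critical value z_{0.0125} = 2.241.
Power = Φ(δ − 2.241) + Φ(−δ − 2.241) = Φ(0.068) + Φ(-4.551) = 0.5271 + 0.0000 = 0.5271.
Type II error: β = 1 − power = 1 − 0.5271 = 0.4729.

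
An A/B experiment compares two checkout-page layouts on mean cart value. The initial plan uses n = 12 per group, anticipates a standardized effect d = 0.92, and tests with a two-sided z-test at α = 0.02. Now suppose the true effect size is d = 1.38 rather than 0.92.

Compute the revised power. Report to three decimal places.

Power ≈ 0.854

With d = 1.38: δ = d·√(n/2) = 1.38 × √(12/2) = 3.3803. Critical value z_{0.01} = 2.326.
Revised power = Φ(δ − 2.326) + Φ(−δ − 2.326) = Φ(1.054) + Φ(-5.707) = 0.8540 + 0.0000 = 0.8540.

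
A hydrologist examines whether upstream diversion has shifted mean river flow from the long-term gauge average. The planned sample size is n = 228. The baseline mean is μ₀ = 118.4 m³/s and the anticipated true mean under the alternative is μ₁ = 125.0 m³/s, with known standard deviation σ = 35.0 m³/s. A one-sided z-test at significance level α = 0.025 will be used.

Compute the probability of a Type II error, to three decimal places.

Standardized effect: d = |μ₁ − μ₀| / σ = |125.0 − 118.4| / 35.0 = 0.1886
Noncentrality parameter: λ = d·√n = 0.1886 × √228 = 2.8474
One-sided α = 0.025 → critical value z_{0.025} = 1.960.
Power = Φ(λ − 1.960) = Φ(0.887) = 0.8126.
Type II error: β = 1 − power = 1 − 0.8126 = 0.1874.

β ≈ 0.187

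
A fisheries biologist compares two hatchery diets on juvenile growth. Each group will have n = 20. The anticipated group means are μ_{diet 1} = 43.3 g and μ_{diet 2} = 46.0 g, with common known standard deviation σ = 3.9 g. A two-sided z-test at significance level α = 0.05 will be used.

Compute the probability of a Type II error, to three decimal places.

β ≈ 0.409

Standardized effect: d = |μ_{diet 1} − μ_{diet 2}| / σ = |43.3 − 46.0| / 3.9 = 0.6923
Noncentrality parameter: δ = d·√(n/2) = 0.6923 × √(20/2) = 2.1893
Critical value for a two-sided test at α = 0.05: z_{α/2} = 1.960.
Power = Φ(δ − 1.960) + Φ(−δ − 1.960) = Φ(0.229) + Φ(-4.149) = 0.5907 + 0.0000 = 0.5907.
Type II error: β = 1 − power = 1 − 0.5907 = 0.4093.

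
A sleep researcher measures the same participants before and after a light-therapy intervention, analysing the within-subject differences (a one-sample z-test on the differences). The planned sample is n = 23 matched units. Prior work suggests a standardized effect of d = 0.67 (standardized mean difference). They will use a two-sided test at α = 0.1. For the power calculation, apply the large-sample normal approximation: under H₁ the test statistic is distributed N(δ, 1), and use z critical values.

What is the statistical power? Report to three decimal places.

Power ≈ 0.942

Noncentrality parameter: δ = d·√n = 0.67 × √23 = 3.2132
Critical value for a two-sided test at α = 0.1: z_{α/2} = 1.645.
Power = Φ(δ − 1.645) + Φ(−δ − 1.645) = Φ(1.568) + Φ(-4.858) = 0.9416 + 0.0000 = 0.9416.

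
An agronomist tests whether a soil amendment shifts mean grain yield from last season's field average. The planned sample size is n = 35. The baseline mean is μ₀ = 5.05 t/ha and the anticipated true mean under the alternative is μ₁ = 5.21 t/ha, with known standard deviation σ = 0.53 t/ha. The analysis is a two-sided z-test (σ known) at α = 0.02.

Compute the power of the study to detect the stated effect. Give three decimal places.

Power ≈ 0.294

Standardized effect: d = |μ₁ − μ₀| / σ = |5.21 − 5.05| / 0.53 = 0.3019
Noncentrality parameter: δ = d·√n = 0.3019 × √35 = 1.7860
Two-sided α = 0.02 → critical value z_{0.01} = 2.326.
Power = Φ(δ − 2.326) + Φ(−δ − 2.326) = Φ(-0.540) + Φ(-4.112) = 0.2945 + 0.0000 = 0.2945.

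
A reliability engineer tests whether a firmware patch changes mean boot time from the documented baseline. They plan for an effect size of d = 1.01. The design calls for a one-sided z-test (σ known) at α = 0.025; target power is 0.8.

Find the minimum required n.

n = 8

For power 0.8 need Φ(δ − z_{0.025}) = 0.8, so δ = z_{0.025} + z_{0.20} = 1.960 + 0.842 = 2.802.
δ = d·√n ⇒ n = (δ/d)² = (2.802 / 1.01)² = 7.69.
Round up to the next whole unit.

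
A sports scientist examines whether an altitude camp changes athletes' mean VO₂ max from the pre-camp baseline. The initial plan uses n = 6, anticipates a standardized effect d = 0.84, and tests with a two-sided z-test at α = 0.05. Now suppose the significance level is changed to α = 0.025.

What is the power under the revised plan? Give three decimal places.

Power ≈ 0.427

δ = d·√n = 0.84 × √6 = 2.0576 (unchanged). New critical value: z_{0.0125} = 2.241.
Revised power = Φ(δ − 2.241) + Φ(−δ − 2.241) = Φ(-0.184) + Φ(-4.299) = 0.4271 + 0.0000 = 0.4271.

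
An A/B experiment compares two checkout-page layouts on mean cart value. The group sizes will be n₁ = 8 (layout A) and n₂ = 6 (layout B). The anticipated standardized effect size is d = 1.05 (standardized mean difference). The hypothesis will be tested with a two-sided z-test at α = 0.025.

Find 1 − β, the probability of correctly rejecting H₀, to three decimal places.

Power ≈ 0.383

Noncentrality parameter: δ = d / √(1/n₁ + 1/n₂) = 1.05 / √(1/8 + 1/6) = 1.9442
Two-sided α = 0.025 → critical value z_{0.0125} = 2.241.
Power = Φ(δ − 2.241) + Φ(−δ − 2.241) = Φ(-0.297) + Φ(-4.186) = 0.3832 + 0.0000 = 0.3832.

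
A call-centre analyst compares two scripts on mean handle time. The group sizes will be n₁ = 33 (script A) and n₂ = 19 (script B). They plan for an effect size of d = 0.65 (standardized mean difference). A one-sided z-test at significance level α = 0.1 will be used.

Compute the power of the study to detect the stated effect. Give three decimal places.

Power ≈ 0.835

Noncentrality parameter: δ = d / √(1/n₁ + 1/n₂) = 0.65 / √(1/33 + 1/19) = 2.2571
One-sided α = 0.1 → critical value z_{0.1} = 1.282.
Power = P(Z > 1.282 − δ) = Φ(0.976) = 0.8353.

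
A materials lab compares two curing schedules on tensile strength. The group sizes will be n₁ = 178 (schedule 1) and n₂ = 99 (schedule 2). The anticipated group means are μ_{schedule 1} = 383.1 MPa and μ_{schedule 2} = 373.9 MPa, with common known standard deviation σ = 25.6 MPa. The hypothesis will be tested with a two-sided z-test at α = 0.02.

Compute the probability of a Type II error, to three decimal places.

β ≈ 0.295

Standardized effect: d = |μ_{schedule 1} − μ_{schedule 2}| / σ = |383.1 − 373.9| / 25.6 = 0.3594
Noncentrality parameter: λ = d / √(1/n₁ + 1/n₂) = 0.3594 / √(1/178 + 1/99) = 2.8664
Critical value for a two-sided test at α = 0.02: z_{α/2} = 2.326.
Power = Φ(λ − 2.326) + Φ(−λ − 2.326) = Φ(0.540) + Φ(-5.193) = 0.7054 + 0.0000 = 0.7054.
Type II error: β = 1 − power = 1 − 0.7054 = 0.2946.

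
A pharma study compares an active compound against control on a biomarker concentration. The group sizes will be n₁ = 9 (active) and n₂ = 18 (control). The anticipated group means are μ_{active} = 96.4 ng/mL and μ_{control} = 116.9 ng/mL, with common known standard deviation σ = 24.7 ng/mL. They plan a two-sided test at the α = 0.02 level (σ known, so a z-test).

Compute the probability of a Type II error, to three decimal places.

β ≈ 0.615

Standardized effect: d = |μ_{active} − μ_{control}| / σ = |96.4 − 116.9| / 24.7 = 0.8300
Noncentrality parameter: δ = d / √(1/n₁ + 1/n₂) = 0.8300 / √(1/9 + 1/18) = 2.0330
Critical value for a two-sided test at α = 0.02: z_{α/2} = 2.326.
Power = Φ(δ − 2.326) + Φ(−δ − 2.326) = Φ(-0.293) + Φ(-4.359) = 0.3846 + 0.0000 = 0.3846.
Type II error: β = 1 − power = 1 − 0.3846 = 0.6154.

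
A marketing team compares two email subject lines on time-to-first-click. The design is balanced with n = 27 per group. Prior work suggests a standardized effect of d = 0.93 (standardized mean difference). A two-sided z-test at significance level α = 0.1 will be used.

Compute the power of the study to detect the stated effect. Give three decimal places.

Power ≈ 0.962

Noncentrality parameter: δ = d·√(n/2) = 0.93 × √(27/2) = 3.4170
Two-sided α = 0.1 → critical value z_{0.05} = 1.645.
Power = Φ(δ − 1.645) + Φ(−δ − 1.645) = Φ(1.772) + Φ(-5.062) = 0.9618 + 0.0000 = 0.9618.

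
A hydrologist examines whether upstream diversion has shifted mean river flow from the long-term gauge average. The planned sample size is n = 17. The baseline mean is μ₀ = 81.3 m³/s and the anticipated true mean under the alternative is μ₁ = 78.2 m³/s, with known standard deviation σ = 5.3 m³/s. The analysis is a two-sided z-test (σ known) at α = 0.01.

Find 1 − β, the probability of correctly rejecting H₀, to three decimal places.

Power ≈ 0.435

Standardized effect: d = |μ₁ − μ₀| / σ = |78.2 − 81.3| / 5.3 = 0.5849
Noncentrality parameter: δ = d·√n = 0.5849 × √17 = 2.4116
Two-sided α = 0.01 → critical value z_{0.005} = 2.576.
Power = Φ(δ − 2.576) + Φ(−δ − 2.576) = Φ(-0.164) + Φ(-4.987) = 0.4348 + 0.0000 = 0.4348.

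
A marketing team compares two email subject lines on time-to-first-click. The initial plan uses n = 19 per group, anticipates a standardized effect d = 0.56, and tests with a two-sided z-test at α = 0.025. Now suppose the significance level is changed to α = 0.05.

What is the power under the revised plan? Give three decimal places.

δ = d·√(n/2) = 0.56 × √(19/2) = 1.7260 (unchanged). New critical value: z_{0.025} = 1.960.
Revised power = Φ(δ − 1.960) + Φ(−δ − 1.960) = Φ(-0.234) + Φ(-3.686) = 0.4075 + 0.0001 = 0.4076.

Power ≈ 0.408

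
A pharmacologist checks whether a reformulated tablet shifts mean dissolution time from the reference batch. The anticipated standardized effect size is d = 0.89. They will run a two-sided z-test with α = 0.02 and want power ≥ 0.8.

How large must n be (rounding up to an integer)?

n = 13

Set Φ(δ − 2.326) = 0.8; then δ − 2.326 = Φ⁻¹(0.8) = 0.842, giving δ = 3.168.
(Ignoring the negligible lower-tail rejection probability gives the usual closed-form inversion.)
δ = d·√n ⇒ n = (δ/d)² = (3.168 / 0.89)² = 12.67.
Round up to the next whole unit.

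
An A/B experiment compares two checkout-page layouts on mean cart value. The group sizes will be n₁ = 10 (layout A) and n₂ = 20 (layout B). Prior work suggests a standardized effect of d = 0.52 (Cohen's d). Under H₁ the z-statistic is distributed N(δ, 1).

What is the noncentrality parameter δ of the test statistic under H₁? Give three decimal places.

The noncentrality parameter scales effect size by the design's sample-size factor: δ = d / √(1/n₁ + 1/n₂) = 0.52 / √(1/10 + 1/20) = 1.3426

δ ≈ 1.343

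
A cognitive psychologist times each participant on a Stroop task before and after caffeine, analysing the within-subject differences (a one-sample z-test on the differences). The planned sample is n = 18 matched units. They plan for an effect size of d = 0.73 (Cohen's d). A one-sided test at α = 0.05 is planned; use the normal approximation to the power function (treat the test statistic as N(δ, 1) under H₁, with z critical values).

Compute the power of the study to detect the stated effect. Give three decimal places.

Power ≈ 0.927

Noncentrality parameter: δ = d·√n = 0.73 × √18 = 3.0971
Critical value for a one-sided test at α = 0.05: z_α = 1.645.
Power = Φ(δ − 1.645) = Φ(1.452) = 0.9268.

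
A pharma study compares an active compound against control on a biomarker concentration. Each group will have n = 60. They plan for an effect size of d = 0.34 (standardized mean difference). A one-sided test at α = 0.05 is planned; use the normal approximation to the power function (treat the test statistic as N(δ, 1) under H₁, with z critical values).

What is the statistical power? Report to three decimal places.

Noncentrality parameter: δ = d·√(n/2) = 0.34 × √(60/2) = 1.8623
One-sided α = 0.05 → critical value z_{0.05} = 1.645.
Power = Φ(δ − 1.645) = Φ(0.217) = 0.5861.

Power ≈ 0.586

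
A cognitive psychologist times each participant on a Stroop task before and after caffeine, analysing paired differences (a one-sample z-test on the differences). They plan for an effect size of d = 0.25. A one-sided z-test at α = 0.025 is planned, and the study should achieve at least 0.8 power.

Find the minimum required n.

Set Φ(δ − 1.960) = 0.8; then δ − 1.960 = Φ⁻¹(0.8) = 0.842, giving δ = 2.802.
δ = d·√n ⇒ n = (δ/d)² = (2.802 / 0.25)² = 125.58.
Round up to the next whole unit.

n = 126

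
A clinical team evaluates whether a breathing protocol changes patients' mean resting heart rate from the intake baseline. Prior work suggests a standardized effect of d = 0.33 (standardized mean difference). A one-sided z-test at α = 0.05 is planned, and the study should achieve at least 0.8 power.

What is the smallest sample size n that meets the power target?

For power 0.8 need Φ(δ − z_{0.05}) = 0.8, so δ = z_{0.05} + z_{0.20} = 1.645 + 0.842 = 2.486.
δ = d·√n ⇒ n = (δ/d)² = (2.486 / 0.33)² = 56.77.
Rounding up, n = 57.

n = 57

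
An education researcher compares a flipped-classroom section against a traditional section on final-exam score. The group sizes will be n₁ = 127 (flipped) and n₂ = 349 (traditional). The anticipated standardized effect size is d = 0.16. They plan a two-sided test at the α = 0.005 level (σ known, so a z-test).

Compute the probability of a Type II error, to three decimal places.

Noncentrality parameter: δ = d / √(1/n₁ + 1/n₂) = 0.16 / √(1/127 + 1/349) = 1.5439
Two-sided α = 0.005 → critical value z_{0.0025} = 2.807.
Power = Φ(δ − 2.807) + Φ(−δ − 2.807) = Φ(-1.263) + Φ(-4.351) = 0.1033 + 0.0000 = 0.1033.
Type II error: β = 1 − power = 1 − 0.1033 = 0.8967.

β ≈ 0.897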